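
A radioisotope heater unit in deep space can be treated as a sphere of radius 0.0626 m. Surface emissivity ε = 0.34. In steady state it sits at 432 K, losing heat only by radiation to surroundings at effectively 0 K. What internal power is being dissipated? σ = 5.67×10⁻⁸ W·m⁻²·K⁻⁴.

P ≈ 33.1 W

Steady state: P = εσA T⁴.
A = 4πr² = 0.04924 m²; T⁴ = (432)⁴ = 3.483×10¹⁰ K⁴.
P = 0.34 × 5.67×10⁻⁸ × 0.04924 × 3.483×10¹⁰.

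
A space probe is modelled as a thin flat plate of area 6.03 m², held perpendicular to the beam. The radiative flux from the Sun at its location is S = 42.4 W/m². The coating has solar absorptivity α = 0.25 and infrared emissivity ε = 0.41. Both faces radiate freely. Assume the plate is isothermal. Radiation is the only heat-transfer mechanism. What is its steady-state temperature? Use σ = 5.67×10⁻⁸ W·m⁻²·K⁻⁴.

T ≈ 123 K

At equilibrium, absorbed power = emitted power.
Absorbing cross-section = A = 6.030 m²; emitting surface = 2A = 12.06 m² (ratio 2).
αS·A_cross = εσ·A_surf·T⁴  ⇒  T⁴ = αS/(ε·2σ).
T⁴ = 0.250·42.4/(0.41·2·5.67×10⁻⁸) = 2.280×10⁸ K⁴.
T = (2.280×10⁸)^(1/4).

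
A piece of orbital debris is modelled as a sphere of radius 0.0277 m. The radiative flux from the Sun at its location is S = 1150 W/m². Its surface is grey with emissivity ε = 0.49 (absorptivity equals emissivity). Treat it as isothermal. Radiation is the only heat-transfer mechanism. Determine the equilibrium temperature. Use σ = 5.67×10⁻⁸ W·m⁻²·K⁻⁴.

T ≈ 267 K

At equilibrium, absorbed power = emitted power.
Absorbing cross-section = πr² = 0.002411 m²; emitting surface = 4πr² = 0.009642 m² (ratio 4).
εS·A_cross = εσ·A_surf·T⁴  ⇒  T⁴ = S/(4σ)   (ε cancels).
T⁴ = 1150/(4·5.67×10⁻⁸) = 5.071×10⁹ K⁴.
T = (5.071×10⁹)^(1/4).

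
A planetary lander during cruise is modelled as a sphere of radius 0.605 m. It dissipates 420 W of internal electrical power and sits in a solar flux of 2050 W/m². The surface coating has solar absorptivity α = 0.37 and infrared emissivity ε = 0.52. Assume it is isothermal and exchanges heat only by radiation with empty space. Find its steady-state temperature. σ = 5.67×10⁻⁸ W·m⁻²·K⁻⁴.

T ≈ 312 K

At steady state, absorbed solar power + internal power = radiated power.
Absorbed: α·S·A_cross = 0.37·2050·1.150 = 872.2 W (cross-section πr²).
Total input = 872.2 + 420 = 1292 W.
Radiated: εσ·A_surf·T⁴ with A_surf = 4πr² = 4.600 m².
T⁴ = 1292/(0.52·5.67×10⁻⁸·4.600) = 9.528×10⁹ K⁴.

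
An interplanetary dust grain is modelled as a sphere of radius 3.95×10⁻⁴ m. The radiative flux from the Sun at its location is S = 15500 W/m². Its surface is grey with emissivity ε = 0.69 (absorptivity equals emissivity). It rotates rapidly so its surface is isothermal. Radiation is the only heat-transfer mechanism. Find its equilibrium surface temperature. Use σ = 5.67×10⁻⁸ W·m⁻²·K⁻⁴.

T ≈ 511 K

At equilibrium, absorbed power = emitted power.
Absorbing cross-section = πr² = 4.902×10⁻⁷ m²; emitting surface = 4πr² = 1.961×10⁻⁶ m² (ratio 4).
εS·A_cross = εσ·A_surf·T⁴  ⇒  T⁴ = S/(4σ)   (ε cancels).
T⁴ = 15500/(4·5.67×10⁻⁸) = 6.834×10¹⁰ K⁴.
T = (6.834×10¹⁰)^(1/4).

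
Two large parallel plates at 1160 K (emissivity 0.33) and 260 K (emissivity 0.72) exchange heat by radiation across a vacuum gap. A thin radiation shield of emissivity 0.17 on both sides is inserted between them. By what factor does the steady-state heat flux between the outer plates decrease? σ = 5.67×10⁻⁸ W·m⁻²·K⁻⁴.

Without shield: q₀ = σΔ(T⁴)/(1/ε₁+1/ε₂−1) with denominator 3.419.
With shield the two gaps are in series; the resistances add: (1/ε₁+1/ε_s−1)+(1/ε_s+1/ε₂−1) = 7.913+6.271 = 14.18.
Heat-flux ratio q₀/q = 14.18/3.419.

factor ≈ 4.15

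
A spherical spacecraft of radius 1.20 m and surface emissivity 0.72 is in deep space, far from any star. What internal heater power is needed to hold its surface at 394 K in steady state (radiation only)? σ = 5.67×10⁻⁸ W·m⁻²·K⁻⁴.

P ≈ 17800 W

P = εσ·4πr²·T⁴.
4πr² = 18.10 m²; T⁴ = 2.410×10¹⁰ K⁴.
P = 0.72·5.67×10⁻⁸·18.10·2.410×10¹⁰.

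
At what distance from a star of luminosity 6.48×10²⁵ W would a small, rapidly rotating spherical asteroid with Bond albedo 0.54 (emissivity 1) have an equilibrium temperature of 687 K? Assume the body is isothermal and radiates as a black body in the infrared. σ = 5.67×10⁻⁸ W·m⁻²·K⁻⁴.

d ≈ 6.85×10⁹ m

For an isothermal black-emitting sphere, (1−a)S·πr² = σ·4πr²·T⁴ ⇒ S = 4σT⁴/(1−a).
S = 4·5.67×10⁻⁸·(687)⁴/0.460 = 1.098×10⁵ W/m².
Flux falls as S = L/(4πd²), so d = √(L/(4πS)) = √(6.48×10²⁵/(4π·1.098×10⁵)).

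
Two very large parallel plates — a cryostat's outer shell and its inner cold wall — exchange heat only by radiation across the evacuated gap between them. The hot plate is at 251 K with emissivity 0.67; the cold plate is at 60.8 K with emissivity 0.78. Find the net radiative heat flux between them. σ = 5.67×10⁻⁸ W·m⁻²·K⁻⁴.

For two infinite grey parallel plates, q = σ(T₁⁴ − T₂⁴)/(1/ε₁ + 1/ε₂ − 1).
T₁⁴ − T₂⁴ = 3.969×10⁹ − 1.367×10⁷ = 3.955×10⁹ K⁴.
1/ε₁ + 1/ε₂ − 1 = 1.493 + 1.282 − 1 = 1.775.
q = 5.67×10⁻⁸ × 3.955×10⁹ / 1.775.

q ≈ 126 W/m²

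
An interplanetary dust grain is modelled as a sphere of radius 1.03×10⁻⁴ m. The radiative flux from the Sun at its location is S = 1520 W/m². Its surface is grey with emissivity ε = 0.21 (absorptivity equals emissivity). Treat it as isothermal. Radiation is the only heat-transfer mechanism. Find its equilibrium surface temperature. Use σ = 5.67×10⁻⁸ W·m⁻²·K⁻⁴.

T ≈ 286 K

At equilibrium, absorbed power = emitted power.
Absorbing cross-section = πr² = 3.333×10⁻⁸ m²; emitting surface = 4πr² = 1.333×10⁻⁷ m² (ratio 4).
εS·A_cross = εσ·A_surf·T⁴  ⇒  T⁴ = S/(4σ)   (ε cancels).
T⁴ = 1520/(4·5.67×10⁻⁸) = 6.702×10⁹ K⁴.
T = (6.702×10⁹)^(1/4).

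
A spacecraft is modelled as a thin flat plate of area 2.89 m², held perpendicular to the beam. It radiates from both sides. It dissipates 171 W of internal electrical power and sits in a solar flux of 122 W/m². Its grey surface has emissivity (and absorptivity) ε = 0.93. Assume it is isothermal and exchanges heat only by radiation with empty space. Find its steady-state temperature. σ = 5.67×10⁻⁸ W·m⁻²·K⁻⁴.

At steady state, absorbed solar power + internal power = radiated power.
Absorbed: α·S·A_cross = 0.93·122·2.890 = 327.9 W (cross-section A).
Total input = 327.9 + 171 = 498.9 W.
Radiated: εσ·A_surf·T⁴ with A_surf = 2A = 5.780 m².
T⁴ = 498.9/(0.93·5.67×10⁻⁸·5.780) = 1.637×10⁹ K⁴.

T ≈ 201 K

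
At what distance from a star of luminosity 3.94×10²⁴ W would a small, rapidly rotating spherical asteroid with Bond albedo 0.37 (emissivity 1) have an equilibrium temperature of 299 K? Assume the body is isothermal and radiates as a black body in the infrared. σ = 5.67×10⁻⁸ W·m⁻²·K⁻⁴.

d ≈ 1.04×10¹⁰ m

For an isothermal black-emitting sphere, (1−a)S·πr² = σ·4πr²·T⁴ ⇒ S = 4σT⁴/(1−a).
S = 4·5.67×10⁻⁸·(299)⁴/0.630 = 2877 W/m².
Flux falls as S = L/(4πd²), so d = √(L/(4πS)) = √(3.94×10²⁴/(4π·2877)).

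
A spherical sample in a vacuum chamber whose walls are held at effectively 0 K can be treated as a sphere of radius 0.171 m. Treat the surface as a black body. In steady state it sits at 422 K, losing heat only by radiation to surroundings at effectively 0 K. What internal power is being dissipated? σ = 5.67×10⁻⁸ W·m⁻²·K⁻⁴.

P ≈ 661 W

Steady state: P = εσA T⁴.
A = 4πr² = 0.3675 m²; T⁴ = (422)⁴ = 3.171×10¹⁰ K⁴.
P = 1.0 × 5.67×10⁻⁸ × 0.3675 × 3.171×10¹⁰.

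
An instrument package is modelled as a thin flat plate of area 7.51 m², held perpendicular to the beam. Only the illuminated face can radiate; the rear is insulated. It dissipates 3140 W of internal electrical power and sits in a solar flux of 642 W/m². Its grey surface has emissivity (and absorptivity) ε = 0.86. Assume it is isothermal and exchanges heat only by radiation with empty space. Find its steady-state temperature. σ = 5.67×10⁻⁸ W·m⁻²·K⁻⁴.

T ≈ 376 K

At steady state, absorbed solar power + internal power = radiated power.
Absorbed: α·S·A_cross = 0.86·642·7.510 = 4146 W (cross-section A).
Total input = 4146 + 3140 = 7286 W.
Radiated: εσ·A_surf·T⁴ with A_surf = A = 7.510 m².
T⁴ = 7286/(0.86·5.67×10⁻⁸·7.510) = 1.990×10¹⁰ K⁴.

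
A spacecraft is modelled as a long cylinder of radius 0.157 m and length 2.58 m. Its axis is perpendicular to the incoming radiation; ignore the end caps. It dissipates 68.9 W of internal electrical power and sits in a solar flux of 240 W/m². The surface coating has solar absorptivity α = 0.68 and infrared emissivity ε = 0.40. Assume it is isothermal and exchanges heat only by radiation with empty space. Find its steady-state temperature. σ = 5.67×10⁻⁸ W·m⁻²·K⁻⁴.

At steady state, absorbed solar power + internal power = radiated power.
Absorbed: α·S·A_cross = 0.68·240·0.8101 = 132.2 W (cross-section 2rL).
Total input = 132.2 + 68.9 = 201.1 W.
Radiated: εσ·A_surf·T⁴ with A_surf = 2πrL = 2.545 m².
T⁴ = 201.1/(0.40·5.67×10⁻⁸·2.545) = 3.484×10⁹ K⁴.

T ≈ 243 K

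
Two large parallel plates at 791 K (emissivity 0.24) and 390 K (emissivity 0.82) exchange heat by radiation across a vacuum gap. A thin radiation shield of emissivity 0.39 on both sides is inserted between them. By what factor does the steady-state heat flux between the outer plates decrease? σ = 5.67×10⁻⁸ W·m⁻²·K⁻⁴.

Without shield: q₀ = σΔ(T⁴)/(1/ε₁+1/ε₂−1) with denominator 4.386.
With shield the two gaps are in series; the resistances add: (1/ε₁+1/ε_s−1)+(1/ε_s+1/ε₂−1) = 5.731+2.784 = 8.514.
Heat-flux ratio q₀/q = 8.514/4.386.

factor ≈ 1.94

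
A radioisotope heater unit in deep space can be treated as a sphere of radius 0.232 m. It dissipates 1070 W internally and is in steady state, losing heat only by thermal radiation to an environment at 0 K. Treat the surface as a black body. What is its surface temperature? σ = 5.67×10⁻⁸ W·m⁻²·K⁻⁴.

Steady state: internal power = radiated power, P = εσA T⁴.
Radiating area A = 4πr² = 0.6764 m².
T⁴ = P/(εσA) = 1070/(1.0·5.67×10⁻⁸·0.6764) = 2.790×10¹⁰ K⁴.
T = (2.790×10¹⁰)^(1/4).

T ≈ 409 K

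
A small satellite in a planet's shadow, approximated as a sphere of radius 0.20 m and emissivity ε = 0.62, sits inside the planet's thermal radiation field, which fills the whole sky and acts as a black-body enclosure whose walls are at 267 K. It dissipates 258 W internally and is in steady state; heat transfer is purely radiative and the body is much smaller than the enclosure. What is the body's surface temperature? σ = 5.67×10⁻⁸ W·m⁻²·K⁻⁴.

T ≈ 375 K

For a small grey body in a large enclosure, net radiated power = εσA(T⁴ − T_w⁴).
Steady state: P = εσA(T⁴ − T_w⁴) with A = 4πr² = 0.5027 m².
T⁴ = P/(εσA) + T_w⁴ = 258/(0.62·5.67×10⁻⁸·0.5027) + (267)⁴
    = 1.460×10¹⁰ + 5.082×10⁹ = 1.968×10¹⁰ K⁴.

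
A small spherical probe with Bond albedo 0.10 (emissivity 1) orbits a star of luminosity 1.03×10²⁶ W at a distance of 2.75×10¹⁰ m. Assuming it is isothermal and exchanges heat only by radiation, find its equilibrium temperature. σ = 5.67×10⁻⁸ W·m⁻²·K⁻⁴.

First find the stellar flux at distance d: S = L/(4πd²) = 1.03×10²⁶/(4π·(2.75×10¹⁰)²) = 10840 W/m².
For an isothermal sphere, absorbed (1−a)S·πr² = emitted σ·4πr²·T⁴, so T⁴ = (1−a)S/(4σ).
T⁴ = 0.900·10840/(4·5.67×10⁻⁸) = 4.301×10¹⁰ K⁴.

T ≈ 455 K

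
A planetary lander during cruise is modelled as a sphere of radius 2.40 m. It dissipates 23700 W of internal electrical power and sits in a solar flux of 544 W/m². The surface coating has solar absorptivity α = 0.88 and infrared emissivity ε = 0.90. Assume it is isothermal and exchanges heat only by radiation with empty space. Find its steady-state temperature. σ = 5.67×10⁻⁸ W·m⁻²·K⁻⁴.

At steady state, absorbed solar power + internal power = radiated power.
Absorbed: α·S·A_cross = 0.88·544·18.10 = 8663 W (cross-section πr²).
Total input = 8663 + 23700 = 32360 W.
Radiated: εσ·A_surf·T⁴ with A_surf = 4πr² = 72.38 m².
T⁴ = 32360/(0.90·5.67×10⁻⁸·72.38) = 8.762×10⁹ K⁴.

T ≈ 306 K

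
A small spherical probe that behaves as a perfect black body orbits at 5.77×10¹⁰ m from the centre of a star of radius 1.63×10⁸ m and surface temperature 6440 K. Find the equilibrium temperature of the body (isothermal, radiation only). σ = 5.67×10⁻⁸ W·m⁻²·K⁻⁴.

T ≈ 242 K

The star's surface emits σT_*⁴; at distance d the flux is S = σT_*⁴(R_*/d)².
S = 5.67×10⁻⁸·(6440)⁴·(1.63×10⁸/5.77×10¹⁰)² = 778.3 W/m².
For an isothermal sphere T⁴ = (1−a)S/(4σ) = 3.432×10⁹ K⁴.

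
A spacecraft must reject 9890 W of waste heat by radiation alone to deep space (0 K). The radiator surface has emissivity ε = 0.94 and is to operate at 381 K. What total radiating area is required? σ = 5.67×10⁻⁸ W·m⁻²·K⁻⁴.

A ≈ 8.81 m²

P = εσA T⁴ ⇒ A = P/(εσT⁴).
T⁴ = 2.107×10¹⁰ K⁴.
A = 9890/(0.94 × 5.67×10⁻⁸ × 2.107×10¹⁰).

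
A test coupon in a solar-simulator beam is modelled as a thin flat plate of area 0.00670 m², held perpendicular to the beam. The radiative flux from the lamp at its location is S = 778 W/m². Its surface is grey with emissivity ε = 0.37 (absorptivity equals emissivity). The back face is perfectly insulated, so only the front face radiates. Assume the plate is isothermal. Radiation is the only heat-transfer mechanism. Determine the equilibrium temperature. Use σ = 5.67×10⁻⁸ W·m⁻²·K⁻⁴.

At equilibrium, absorbed power = emitted power.
Absorbing cross-section = A = 0.006700 m²; emitting surface = A = 0.006700 m² (ratio 1).
εS·A_cross = εσ·A_surf·T⁴  ⇒  T⁴ = S/(1σ)   (ε cancels).
T⁴ = 778/(1·5.67×10⁻⁸) = 1.372×10¹⁰ K⁴.
T = (1.372×10¹⁰)^(1/4).

T ≈ 342 K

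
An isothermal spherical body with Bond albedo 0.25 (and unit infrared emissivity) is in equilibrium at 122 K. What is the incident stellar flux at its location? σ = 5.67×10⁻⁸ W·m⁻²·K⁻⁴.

S ≈ 67.0 W/m²

(1−a)S·πr² = σ·4πr²·T⁴ ⇒ S = 4σT⁴/(1−a).
S = 4·5.67×10⁻⁸·2.215×10⁸/0.750.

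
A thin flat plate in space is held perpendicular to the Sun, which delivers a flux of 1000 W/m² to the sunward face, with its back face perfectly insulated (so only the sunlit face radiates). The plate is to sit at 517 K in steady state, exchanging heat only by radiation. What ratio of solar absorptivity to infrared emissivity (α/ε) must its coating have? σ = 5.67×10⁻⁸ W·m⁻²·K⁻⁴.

α/ε ≈ 4.05

Balance: αS·A = εσ·1A·T⁴ ⇒ α/ε = σT⁴/S.
α/ε = 5.67×10⁻⁸·(517)⁴/1000 = 5.67×10⁻⁸·7.144×10¹⁰/1000.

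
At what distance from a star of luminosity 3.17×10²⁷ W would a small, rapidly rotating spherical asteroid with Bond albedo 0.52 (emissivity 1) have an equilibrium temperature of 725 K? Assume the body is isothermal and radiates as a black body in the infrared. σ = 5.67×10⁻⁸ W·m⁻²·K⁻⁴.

d ≈ 4.40×10¹⁰ m

For an isothermal black-emitting sphere, (1−a)S·πr² = σ·4πr²·T⁴ ⇒ S = 4σT⁴/(1−a).
S = 4·5.67×10⁻⁸·(725)⁴/0.480 = 1.305×10⁵ W/m².
Flux falls as S = L/(4πd²), so d = √(L/(4πS)) = √(3.17×10²⁷/(4π·1.305×10⁵)).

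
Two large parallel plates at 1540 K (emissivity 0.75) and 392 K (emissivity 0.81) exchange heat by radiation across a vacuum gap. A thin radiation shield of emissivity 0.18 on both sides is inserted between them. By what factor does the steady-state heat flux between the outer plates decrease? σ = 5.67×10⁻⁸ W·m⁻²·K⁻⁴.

Without shield: q₀ = σΔ(T⁴)/(1/ε₁+1/ε₂−1) with denominator 1.568.
With shield the two gaps are in series; the resistances add: (1/ε₁+1/ε_s−1)+(1/ε_s+1/ε₂−1) = 5.889+5.790 = 11.68.
Heat-flux ratio q₀/q = 11.68/1.568.

factor ≈ 7.45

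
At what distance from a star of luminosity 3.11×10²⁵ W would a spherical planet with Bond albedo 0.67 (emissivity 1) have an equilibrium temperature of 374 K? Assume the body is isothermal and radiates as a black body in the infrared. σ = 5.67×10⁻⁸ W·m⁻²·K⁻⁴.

For an isothermal black-emitting sphere, (1−a)S·πr² = σ·4πr²·T⁴ ⇒ S = 4σT⁴/(1−a).
S = 4·5.67×10⁻⁸·(374)⁴/0.330 = 13450 W/m².
Flux falls as S = L/(4πd²), so d = √(L/(4πS)) = √(3.11×10²⁵/(4π·13450)).

d ≈ 1.36×10¹⁰ m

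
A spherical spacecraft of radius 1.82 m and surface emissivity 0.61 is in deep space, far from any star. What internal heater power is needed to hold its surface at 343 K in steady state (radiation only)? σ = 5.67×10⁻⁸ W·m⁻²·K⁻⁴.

P = εσ·4πr²·T⁴.
4πr² = 41.62 m²; T⁴ = 1.384×10¹⁰ K⁴.
P = 0.61·5.67×10⁻⁸·41.62·1.384×10¹⁰.

P ≈ 19900 W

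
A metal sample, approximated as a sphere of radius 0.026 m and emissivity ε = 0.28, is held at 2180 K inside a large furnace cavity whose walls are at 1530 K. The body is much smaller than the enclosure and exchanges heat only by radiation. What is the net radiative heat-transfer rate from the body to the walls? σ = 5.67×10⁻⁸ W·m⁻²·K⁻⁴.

P_net ≈ 2310 W

For a small grey body in a large enclosure: P_net = εσA(T_body⁴ − T_wall⁴).
A = 4πr² = 0.008495 m²; T_body⁴ − T_wall⁴ = 2.259×10¹³ − 5.480×10¹² = 1.711×10¹³ K⁴.
|P_net| = 0.28·5.67×10⁻⁸·0.008495·1.711×10¹³.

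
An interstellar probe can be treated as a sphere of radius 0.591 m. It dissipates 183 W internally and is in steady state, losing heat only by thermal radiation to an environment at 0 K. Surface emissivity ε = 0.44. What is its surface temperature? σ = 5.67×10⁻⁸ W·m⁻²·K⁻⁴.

Steady state: internal power = radiated power, P = εσA T⁴.
Radiating area A = 4πr² = 4.389 m².
T⁴ = P/(εσA) = 183/(0.44·5.67×10⁻⁸·4.389) = 1.671×10⁹ K⁴.
T = (1.671×10⁹)^(1/4).

T ≈ 202 K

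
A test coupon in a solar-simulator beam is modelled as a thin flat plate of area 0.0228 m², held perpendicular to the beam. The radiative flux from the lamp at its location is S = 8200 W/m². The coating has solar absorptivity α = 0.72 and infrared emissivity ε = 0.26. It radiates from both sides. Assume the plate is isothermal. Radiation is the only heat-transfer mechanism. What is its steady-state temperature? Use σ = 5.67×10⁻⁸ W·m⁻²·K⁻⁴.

T ≈ 669 K

At equilibrium, absorbed power = emitted power.
Absorbing cross-section = A = 0.02280 m²; emitting surface = 2A = 0.04560 m² (ratio 2).
αS·A_cross = εσ·A_surf·T⁴  ⇒  T⁴ = αS/(ε·2σ).
T⁴ = 0.720·8200/(0.26·2·5.67×10⁻⁸) = 2.002×10¹¹ K⁴.
T = (2.002×10¹¹)^(1/4).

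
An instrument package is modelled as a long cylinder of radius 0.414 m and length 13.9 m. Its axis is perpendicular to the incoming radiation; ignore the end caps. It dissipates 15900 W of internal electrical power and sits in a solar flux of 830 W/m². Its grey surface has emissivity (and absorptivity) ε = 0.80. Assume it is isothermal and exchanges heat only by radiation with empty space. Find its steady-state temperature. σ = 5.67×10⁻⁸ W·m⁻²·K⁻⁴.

T ≈ 346 K

At steady state, absorbed solar power + internal power = radiated power.
Absorbed: α·S·A_cross = 0.80·830·11.51 = 7642 W (cross-section 2rL).
Total input = 7642 + 15900 = 23540 W.
Radiated: εσ·A_surf·T⁴ with A_surf = 2πrL = 36.16 m².
T⁴ = 23540/(0.80·5.67×10⁻⁸·36.16) = 1.435×10¹⁰ K⁴.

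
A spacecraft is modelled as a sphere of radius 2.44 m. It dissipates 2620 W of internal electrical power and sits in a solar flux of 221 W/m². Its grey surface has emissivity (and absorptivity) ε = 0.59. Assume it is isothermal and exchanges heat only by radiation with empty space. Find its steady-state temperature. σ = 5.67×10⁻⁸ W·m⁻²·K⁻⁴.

T ≈ 212 K

At steady state, absorbed solar power + internal power = radiated power.
Absorbed: α·S·A_cross = 0.59·221·18.70 = 2439 W (cross-section πr²).
Total input = 2439 + 2620 = 5059 W.
Radiated: εσ·A_surf·T⁴ with A_surf = 4πr² = 74.82 m².
T⁴ = 5059/(0.59·5.67×10⁻⁸·74.82) = 2.021×10⁹ K⁴.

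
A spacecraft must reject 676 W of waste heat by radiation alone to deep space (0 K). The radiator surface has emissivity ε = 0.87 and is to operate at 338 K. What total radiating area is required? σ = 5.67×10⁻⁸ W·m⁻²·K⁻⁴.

A ≈ 1.05 m²

P = εσA T⁴ ⇒ A = P/(εσT⁴).
T⁴ = 1.305×10¹⁰ K⁴.
A = 676/(0.87 × 5.67×10⁻⁸ × 1.305×10¹⁰).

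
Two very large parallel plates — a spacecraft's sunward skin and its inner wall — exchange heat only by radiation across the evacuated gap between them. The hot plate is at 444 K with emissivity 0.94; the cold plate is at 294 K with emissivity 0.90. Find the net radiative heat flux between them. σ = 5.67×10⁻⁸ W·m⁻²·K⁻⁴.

q ≈ 1510 W/m²

For two infinite grey parallel plates, q = σ(T₁⁴ − T₂⁴)/(1/ε₁ + 1/ε₂ − 1).
T₁⁴ − T₂⁴ = 3.886×10¹⁰ − 7.471×10⁹ = 3.139×10¹⁰ K⁴.
1/ε₁ + 1/ε₂ − 1 = 1.064 + 1.111 − 1 = 1.175.
q = 5.67×10⁻⁸ × 3.139×10¹⁰ / 1.175.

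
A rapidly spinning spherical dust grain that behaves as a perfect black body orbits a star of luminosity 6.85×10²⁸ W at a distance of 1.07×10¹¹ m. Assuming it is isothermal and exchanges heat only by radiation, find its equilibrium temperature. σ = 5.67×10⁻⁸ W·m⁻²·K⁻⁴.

T ≈ 1200 K

First find the stellar flux at distance d: S = L/(4πd²) = 6.85×10²⁸/(4π·(1.07×10¹¹)²) = 4.761×10⁵ W/m².
For an isothermal sphere, absorbed (1−a)S·πr² = emitted σ·4πr²·T⁴, so T⁴ = (1−a)S/(4σ).
T⁴ = 1.00·4.761×10⁵/(4·5.67×10⁻⁸) = 2.099×10¹² K⁴.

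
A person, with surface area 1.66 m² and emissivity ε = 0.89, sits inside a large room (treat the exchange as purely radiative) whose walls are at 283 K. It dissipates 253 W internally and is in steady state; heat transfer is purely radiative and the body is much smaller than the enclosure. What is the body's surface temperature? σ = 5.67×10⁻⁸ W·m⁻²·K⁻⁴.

T ≈ 312 K

For a small grey body in a large enclosure, net radiated power = εσA(T⁴ − T_w⁴).
Steady state: P = εσA(T⁴ − T_w⁴) with A = 1.66 m².
T⁴ = P/(εσA) + T_w⁴ = 253/(0.89·5.67×10⁻⁸·1.660) + (283)⁴
    = 3.020×10⁹ + 6.414×10⁹ = 9.434×10⁹ K⁴.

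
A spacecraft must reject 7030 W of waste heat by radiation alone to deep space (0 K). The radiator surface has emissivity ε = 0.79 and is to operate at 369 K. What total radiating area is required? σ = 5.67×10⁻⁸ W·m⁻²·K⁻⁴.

A ≈ 8.47 m²

P = εσA T⁴ ⇒ A = P/(εσT⁴).
T⁴ = 1.854×10¹⁰ K⁴.
A = 7030/(0.79 × 5.67×10⁻⁸ × 1.854×10¹⁰).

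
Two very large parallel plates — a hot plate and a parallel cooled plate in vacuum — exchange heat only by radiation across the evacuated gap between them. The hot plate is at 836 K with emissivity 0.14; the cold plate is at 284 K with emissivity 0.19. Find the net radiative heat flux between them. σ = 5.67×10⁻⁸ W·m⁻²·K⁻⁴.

q ≈ 2400 W/m²

For two infinite grey parallel plates, q = σ(T₁⁴ − T₂⁴)/(1/ε₁ + 1/ε₂ − 1).
T₁⁴ − T₂⁴ = 4.885×10¹¹ − 6.505×10⁹ = 4.820×10¹¹ K⁴.
1/ε₁ + 1/ε₂ − 1 = 7.143 + 5.263 − 1 = 11.41.
q = 5.67×10⁻⁸ × 4.820×10¹¹ / 11.41.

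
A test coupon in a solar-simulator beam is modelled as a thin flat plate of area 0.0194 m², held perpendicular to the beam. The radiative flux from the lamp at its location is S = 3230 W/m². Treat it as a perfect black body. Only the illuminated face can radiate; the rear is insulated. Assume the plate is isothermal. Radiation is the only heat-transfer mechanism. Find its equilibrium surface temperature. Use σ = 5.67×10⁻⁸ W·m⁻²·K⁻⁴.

T ≈ 489 K

At equilibrium, absorbed power = emitted power.
Absorbing cross-section = A = 0.01940 m²; emitting surface = A = 0.01940 m² (ratio 1).
S·A_cross = εσ·A_surf·T⁴  ⇒  T⁴ = S/(1σ).
T⁴ = 1.00·3230/(1·5.67×10⁻⁸) = 5.697×10¹⁰ K⁴.
T = (5.697×10¹⁰)^(1/4).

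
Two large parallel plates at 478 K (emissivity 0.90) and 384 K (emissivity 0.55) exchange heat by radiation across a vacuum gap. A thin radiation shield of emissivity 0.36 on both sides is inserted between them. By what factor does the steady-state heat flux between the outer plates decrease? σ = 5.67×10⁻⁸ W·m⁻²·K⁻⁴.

Without shield: q₀ = σΔ(T⁴)/(1/ε₁+1/ε₂−1) with denominator 1.929.
With shield the two gaps are in series; the resistances add: (1/ε₁+1/ε_s−1)+(1/ε_s+1/ε₂−1) = 2.889+3.596 = 6.485.
Heat-flux ratio q₀/q = 6.485/1.929.

factor ≈ 3.36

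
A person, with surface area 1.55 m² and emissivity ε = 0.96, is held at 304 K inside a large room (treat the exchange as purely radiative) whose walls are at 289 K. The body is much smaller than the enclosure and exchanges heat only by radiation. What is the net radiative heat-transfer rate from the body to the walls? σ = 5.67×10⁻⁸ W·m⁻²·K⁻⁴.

For a small grey body in a large enclosure: P_net = εσA(T_body⁴ − T_wall⁴).
A = 1.55 m²; T_body⁴ − T_wall⁴ = 8.541×10⁹ − 6.976×10⁹ = 1.565×10⁹ K⁴.
|P_net| = 0.96·5.67×10⁻⁸·1.550·1.565×10⁹.

P_net ≈ 132 W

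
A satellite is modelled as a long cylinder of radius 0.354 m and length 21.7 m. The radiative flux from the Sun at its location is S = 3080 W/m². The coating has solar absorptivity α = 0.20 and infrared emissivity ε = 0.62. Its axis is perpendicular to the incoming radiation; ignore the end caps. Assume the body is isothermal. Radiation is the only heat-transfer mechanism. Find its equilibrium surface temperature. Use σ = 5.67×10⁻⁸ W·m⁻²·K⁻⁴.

T ≈ 273 K

At equilibrium, absorbed power = emitted power.
Absorbing cross-section = 2rL = 15.36 m²; emitting surface = 2πrL = 48.27 m² (ratio π).
αS·A_cross = εσ·A_surf·T⁴  ⇒  T⁴ = αS/(ε·πσ).
T⁴ = 0.200·3080/(0.62·π·5.67×10⁻⁸) = 5.578×10⁹ K⁴.
T = (5.578×10⁹)^(1/4).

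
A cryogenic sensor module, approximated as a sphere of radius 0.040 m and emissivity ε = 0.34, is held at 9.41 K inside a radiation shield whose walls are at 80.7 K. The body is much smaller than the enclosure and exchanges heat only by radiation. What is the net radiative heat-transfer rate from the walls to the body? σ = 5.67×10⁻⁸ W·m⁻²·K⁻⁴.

For a small grey body in a large enclosure: P_net = εσA(T_body⁴ − T_wall⁴).
A = 4πr² = 0.02011 m²; T_body⁴ − T_wall⁴ = 7841 − 4.241×10⁷ = -4.240×10⁷ K⁴.
|P_net| = 0.34·5.67×10⁻⁸·0.02011·4.240×10⁷.

P_net ≈ 0.0164 W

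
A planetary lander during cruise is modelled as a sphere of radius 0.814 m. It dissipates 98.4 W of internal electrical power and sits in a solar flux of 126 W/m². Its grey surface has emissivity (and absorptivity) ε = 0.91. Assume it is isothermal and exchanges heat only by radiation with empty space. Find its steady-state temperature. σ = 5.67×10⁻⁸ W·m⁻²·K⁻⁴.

At steady state, absorbed solar power + internal power = radiated power.
Absorbed: α·S·A_cross = 0.91·126·2.082 = 238.7 W (cross-section πr²).
Total input = 238.7 + 98.4 = 337.1 W.
Radiated: εσ·A_surf·T⁴ with A_surf = 4πr² = 8.326 m².
T⁴ = 337.1/(0.91·5.67×10⁻⁸·8.326) = 7.846×10⁸ K⁴.

T ≈ 167 K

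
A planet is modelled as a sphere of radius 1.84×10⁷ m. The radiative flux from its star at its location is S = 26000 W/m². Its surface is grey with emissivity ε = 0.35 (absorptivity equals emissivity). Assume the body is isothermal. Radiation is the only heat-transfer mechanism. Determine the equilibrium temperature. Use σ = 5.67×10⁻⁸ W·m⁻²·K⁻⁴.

T ≈ 582 K

At equilibrium, absorbed power = emitted power.
Absorbing cross-section = πr² = 1.064×10¹⁵ m²; emitting surface = 4πr² = 4.254×10¹⁵ m² (ratio 4).
εS·A_cross = εσ·A_surf·T⁴  ⇒  T⁴ = S/(4σ)   (ε cancels).
T⁴ = 26000/(4·5.67×10⁻⁸) = 1.146×10¹¹ K⁴.
T = (1.146×10¹¹)^(1/4).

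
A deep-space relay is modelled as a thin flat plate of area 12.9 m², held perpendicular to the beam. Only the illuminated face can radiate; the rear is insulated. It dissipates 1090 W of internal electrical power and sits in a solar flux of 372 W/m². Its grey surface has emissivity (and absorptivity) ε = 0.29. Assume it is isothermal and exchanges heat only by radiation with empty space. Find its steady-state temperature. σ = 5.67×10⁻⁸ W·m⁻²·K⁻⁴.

T ≈ 329 K

At steady state, absorbed solar power + internal power = radiated power.
Absorbed: α·S·A_cross = 0.29·372·12.90 = 1392 W (cross-section A).
Total input = 1392 + 1090 = 2482 W.
Radiated: εσ·A_surf·T⁴ with A_surf = A = 12.90 m².
T⁴ = 2482/(0.29·5.67×10⁻⁸·12.90) = 1.170×10¹⁰ K⁴.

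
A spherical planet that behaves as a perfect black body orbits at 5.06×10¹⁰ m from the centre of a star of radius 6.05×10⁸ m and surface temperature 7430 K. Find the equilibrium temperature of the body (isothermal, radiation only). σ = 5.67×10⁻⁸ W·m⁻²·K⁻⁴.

The star's surface emits σT_*⁴; at distance d the flux is S = σT_*⁴(R_*/d)².
S = 5.67×10⁻⁸·(7430)⁴·(6.05×10⁸/5.06×10¹⁰)² = 24700 W/m².
For an isothermal sphere T⁴ = (1−a)S/(4σ) = 1.089×10¹¹ K⁴.

T ≈ 574 K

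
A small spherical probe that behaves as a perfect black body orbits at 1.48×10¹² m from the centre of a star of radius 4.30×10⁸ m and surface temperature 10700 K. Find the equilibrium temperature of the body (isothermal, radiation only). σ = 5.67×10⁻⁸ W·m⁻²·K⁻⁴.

The star's surface emits σT_*⁴; at distance d the flux is S = σT_*⁴(R_*/d)².
S = 5.67×10⁻⁸·(10700)⁴·(4.30×10⁸/1.48×10¹²)² = 62.74 W/m².
For an isothermal sphere T⁴ = (1−a)S/(4σ) = 2.766×10⁸ K⁴.

T ≈ 129 K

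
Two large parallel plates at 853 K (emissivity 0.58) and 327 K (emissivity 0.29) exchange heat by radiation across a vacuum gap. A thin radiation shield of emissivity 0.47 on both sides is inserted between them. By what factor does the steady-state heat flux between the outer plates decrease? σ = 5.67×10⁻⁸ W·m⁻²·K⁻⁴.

factor ≈ 1.78

Without shield: q₀ = σΔ(T⁴)/(1/ε₁+1/ε₂−1) with denominator 4.172.
With shield the two gaps are in series; the resistances add: (1/ε₁+1/ε_s−1)+(1/ε_s+1/ε₂−1) = 2.852+4.576 = 7.428.
Heat-flux ratio q₀/q = 7.428/4.172.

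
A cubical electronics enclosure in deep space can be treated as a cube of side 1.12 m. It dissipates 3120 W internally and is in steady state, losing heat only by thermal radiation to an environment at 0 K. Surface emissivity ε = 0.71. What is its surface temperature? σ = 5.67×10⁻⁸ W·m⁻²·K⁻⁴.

Steady state: internal power = radiated power, P = εσA T⁴.
Radiating area A = 6L² = 7.526 m².
T⁴ = P/(εσA) = 3120/(0.71·5.67×10⁻⁸·7.526) = 1.030×10¹⁰ K⁴.
T = (1.030×10¹⁰)^(1/4).

T ≈ 319 K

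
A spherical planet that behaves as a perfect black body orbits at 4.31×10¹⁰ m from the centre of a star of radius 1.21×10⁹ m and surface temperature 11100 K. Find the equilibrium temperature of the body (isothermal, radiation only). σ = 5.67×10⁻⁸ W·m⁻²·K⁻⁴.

T ≈ 1320 K

The star's surface emits σT_*⁴; at distance d the flux is S = σT_*⁴(R_*/d)².
S = 5.67×10⁻⁸·(11100)⁴·(1.21×10⁹/4.31×10¹⁰)² = 6.784×10⁵ W/m².
For an isothermal sphere T⁴ = (1−a)S/(4σ) = 2.991×10¹² K⁴.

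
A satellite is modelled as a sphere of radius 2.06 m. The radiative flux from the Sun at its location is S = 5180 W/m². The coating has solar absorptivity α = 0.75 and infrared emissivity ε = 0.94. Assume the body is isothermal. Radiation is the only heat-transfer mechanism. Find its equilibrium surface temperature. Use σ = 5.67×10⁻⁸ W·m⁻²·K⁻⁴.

At equilibrium, absorbed power = emitted power.
Absorbing cross-section = πr² = 13.33 m²; emitting surface = 4πr² = 53.33 m² (ratio 4).
αS·A_cross = εσ·A_surf·T⁴  ⇒  T⁴ = αS/(ε·4σ).
T⁴ = 0.750·5180/(0.94·4·5.67×10⁻⁸) = 1.822×10¹⁰ K⁴.
T = (1.822×10¹⁰)^(1/4).

T ≈ 367 K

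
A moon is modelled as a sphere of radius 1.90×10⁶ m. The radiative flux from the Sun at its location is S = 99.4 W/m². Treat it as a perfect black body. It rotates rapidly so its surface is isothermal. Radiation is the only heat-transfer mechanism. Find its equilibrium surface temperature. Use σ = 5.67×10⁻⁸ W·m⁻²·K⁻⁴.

T ≈ 145 K

At equilibrium, absorbed power = emitted power.
Absorbing cross-section = πr² = 1.134×10¹³ m²; emitting surface = 4πr² = 4.536×10¹³ m² (ratio 4).
S·A_cross = εσ·A_surf·T⁴  ⇒  T⁴ = S/(4σ).
T⁴ = 1.00·99.4/(4·5.67×10⁻⁸) = 4.383×10⁸ K⁴.
T = (4.383×10⁸)^(1/4).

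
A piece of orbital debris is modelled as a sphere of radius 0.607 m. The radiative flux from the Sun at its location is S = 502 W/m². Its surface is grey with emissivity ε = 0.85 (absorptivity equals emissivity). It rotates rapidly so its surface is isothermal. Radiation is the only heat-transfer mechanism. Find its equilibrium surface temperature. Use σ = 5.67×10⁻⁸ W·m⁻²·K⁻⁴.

T ≈ 217 K

At equilibrium, absorbed power = emitted power.
Absorbing cross-section = πr² = 1.158 m²; emitting surface = 4πr² = 4.630 m² (ratio 4).
εS·A_cross = εσ·A_surf·T⁴  ⇒  T⁴ = S/(4σ)   (ε cancels).
T⁴ = 502/(4·5.67×10⁻⁸) = 2.213×10⁹ K⁴.
T = (2.213×10⁹)^(1/4).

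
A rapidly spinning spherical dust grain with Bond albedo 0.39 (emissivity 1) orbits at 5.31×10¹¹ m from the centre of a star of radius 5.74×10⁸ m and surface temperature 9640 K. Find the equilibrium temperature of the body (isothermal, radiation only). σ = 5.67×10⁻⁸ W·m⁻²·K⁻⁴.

The star's surface emits σT_*⁴; at distance d the flux is S = σT_*⁴(R_*/d)².
S = 5.67×10⁻⁸·(9640)⁴·(5.74×10⁸/5.31×10¹¹)² = 572.2 W/m².
For an isothermal sphere T⁴ = (1−a)S/(4σ) = 1.539×10⁹ K⁴.

T ≈ 198 K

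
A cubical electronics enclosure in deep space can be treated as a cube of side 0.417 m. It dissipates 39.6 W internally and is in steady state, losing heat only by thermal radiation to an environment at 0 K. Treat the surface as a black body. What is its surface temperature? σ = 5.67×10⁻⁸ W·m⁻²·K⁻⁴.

T ≈ 161 K

Steady state: internal power = radiated power, P = εσA T⁴.
Radiating area A = 6L² = 1.043 m².
T⁴ = P/(εσA) = 39.6/(1.0·5.67×10⁻⁸·1.043) = 6.694×10⁸ K⁴.
T = (6.694×10⁸)^(1/4).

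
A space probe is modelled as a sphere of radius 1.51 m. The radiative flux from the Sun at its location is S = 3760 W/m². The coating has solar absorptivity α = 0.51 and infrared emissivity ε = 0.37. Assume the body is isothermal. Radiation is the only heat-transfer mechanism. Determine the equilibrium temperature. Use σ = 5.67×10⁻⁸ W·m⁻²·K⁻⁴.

T ≈ 389 K

At equilibrium, absorbed power = emitted power.
Absorbing cross-section = πr² = 7.163 m²; emitting surface = 4πr² = 28.65 m² (ratio 4).
αS·A_cross = εσ·A_surf·T⁴  ⇒  T⁴ = αS/(ε·4σ).
T⁴ = 0.510·3760/(0.37·4·5.67×10⁻⁸) = 2.285×10¹⁰ K⁴.
T = (2.285×10¹⁰)^(1/4).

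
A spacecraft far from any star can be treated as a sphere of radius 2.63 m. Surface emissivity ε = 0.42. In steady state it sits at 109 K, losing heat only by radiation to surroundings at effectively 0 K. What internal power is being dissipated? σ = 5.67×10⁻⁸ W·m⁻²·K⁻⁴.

Steady state: P = εσA T⁴.
A = 4πr² = 86.92 m²; T⁴ = (109)⁴ = 1.412×10⁸ K⁴.
P = 0.42 × 5.67×10⁻⁸ × 86.92 × 1.412×10⁸.

P ≈ 292 W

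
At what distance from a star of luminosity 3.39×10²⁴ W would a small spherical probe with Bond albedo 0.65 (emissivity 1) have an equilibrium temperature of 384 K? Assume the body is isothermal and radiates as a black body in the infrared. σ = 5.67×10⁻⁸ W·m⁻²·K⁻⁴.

d ≈ 4.38×10⁹ m

For an isothermal black-emitting sphere, (1−a)S·πr² = σ·4πr²·T⁴ ⇒ S = 4σT⁴/(1−a).
S = 4·5.67×10⁻⁸·(384)⁴/0.350 = 14090 W/m².
Flux falls as S = L/(4πd²), so d = √(L/(4πS)) = √(3.39×10²⁴/(4π·14090)).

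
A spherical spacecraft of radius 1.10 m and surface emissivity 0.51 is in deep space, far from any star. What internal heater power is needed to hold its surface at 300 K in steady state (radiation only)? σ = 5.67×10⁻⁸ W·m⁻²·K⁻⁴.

P ≈ 3560 W

P = εσ·4πr²·T⁴.
4πr² = 15.21 m²; T⁴ = 8.100×10⁹ K⁴.
P = 0.51·5.67×10⁻⁸·15.21·8.100×10⁹.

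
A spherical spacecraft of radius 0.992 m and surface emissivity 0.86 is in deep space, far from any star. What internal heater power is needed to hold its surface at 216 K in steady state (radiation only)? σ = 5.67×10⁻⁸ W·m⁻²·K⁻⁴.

P = εσ·4πr²·T⁴.
4πr² = 12.37 m²; T⁴ = 2.177×10⁹ K⁴.
P = 0.86·5.67×10⁻⁸·12.37·2.177×10⁹.

P ≈ 1310 W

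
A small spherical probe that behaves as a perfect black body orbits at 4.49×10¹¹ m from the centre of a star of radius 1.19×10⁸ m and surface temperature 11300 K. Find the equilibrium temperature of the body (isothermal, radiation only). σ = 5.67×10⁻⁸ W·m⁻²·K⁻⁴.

The star's surface emits σT_*⁴; at distance d the flux is S = σT_*⁴(R_*/d)².
S = 5.67×10⁻⁸·(11300)⁴·(1.19×10⁸/4.49×10¹¹)² = 64.94 W/m².
For an isothermal sphere T⁴ = (1−a)S/(4σ) = 2.863×10⁸ K⁴.

T ≈ 130 K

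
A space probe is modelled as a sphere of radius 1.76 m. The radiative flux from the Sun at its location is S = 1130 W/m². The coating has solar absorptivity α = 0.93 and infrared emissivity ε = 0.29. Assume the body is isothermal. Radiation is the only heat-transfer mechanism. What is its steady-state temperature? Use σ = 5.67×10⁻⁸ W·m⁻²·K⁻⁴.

At equilibrium, absorbed power = emitted power.
Absorbing cross-section = πr² = 9.731 m²; emitting surface = 4πr² = 38.93 m² (ratio 4).
αS·A_cross = εσ·A_surf·T⁴  ⇒  T⁴ = αS/(ε·4σ).
T⁴ = 0.930·1130/(0.29·4·5.67×10⁻⁸) = 1.598×10¹⁰ K⁴.
T = (1.598×10¹⁰)^(1/4).

T ≈ 356 K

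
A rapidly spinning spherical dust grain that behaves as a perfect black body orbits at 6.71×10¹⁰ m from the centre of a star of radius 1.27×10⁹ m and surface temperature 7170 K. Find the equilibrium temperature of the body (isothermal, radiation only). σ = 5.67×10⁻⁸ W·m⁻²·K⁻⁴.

The star's surface emits σT_*⁴; at distance d the flux is S = σT_*⁴(R_*/d)².
S = 5.67×10⁻⁸·(7170)⁴·(1.27×10⁹/6.71×10¹⁰)² = 53680 W/m².
For an isothermal sphere T⁴ = (1−a)S/(4σ) = 2.367×10¹¹ K⁴.

T ≈ 698 K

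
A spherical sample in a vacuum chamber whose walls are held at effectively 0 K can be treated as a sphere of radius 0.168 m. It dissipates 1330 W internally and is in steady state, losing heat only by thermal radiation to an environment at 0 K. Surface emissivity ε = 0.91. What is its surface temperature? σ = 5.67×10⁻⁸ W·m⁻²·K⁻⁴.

Steady state: internal power = radiated power, P = εσA T⁴.
Radiating area A = 4πr² = 0.3547 m².
T⁴ = P/(εσA) = 1330/(0.91·5.67×10⁻⁸·0.3547) = 7.268×10¹⁰ K⁴.
T = (7.268×10¹⁰)^(1/4).

T ≈ 519 K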